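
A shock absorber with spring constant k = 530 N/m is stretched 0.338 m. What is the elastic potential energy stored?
PE = ½kx² = ½(530)(0.338)² = 30.27 J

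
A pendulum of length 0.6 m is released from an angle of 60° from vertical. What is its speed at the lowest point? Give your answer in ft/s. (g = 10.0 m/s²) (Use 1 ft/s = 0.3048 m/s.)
h = L(1 − cosθ) = 0.6(1 − cos60°) = 0.3 m
v = √(2gh) = √(2·10.0·0.3) = 2.44949 m/s = 8.036 ft/s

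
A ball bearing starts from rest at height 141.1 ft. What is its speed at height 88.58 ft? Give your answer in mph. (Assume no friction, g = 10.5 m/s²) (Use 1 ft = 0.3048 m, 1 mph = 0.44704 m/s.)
Convert to SI: h₁−h₂ = 16.0081 m
mgh₁ = mgh₂ + ½mv² ⇒ v = √(2g(h₁−h₂)) = √(2·10.5·16.0081) = 18.3349 m/s = 41.01 mph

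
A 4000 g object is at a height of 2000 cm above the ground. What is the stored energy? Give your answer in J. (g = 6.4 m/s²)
Convert to SI: m = 4.0 kg, h = 20.0 m
PE = mgh = (4.0)(6.4)(20.0) = 512.0 J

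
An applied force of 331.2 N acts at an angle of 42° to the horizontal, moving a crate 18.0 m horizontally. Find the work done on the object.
W = F·d·cosθ = (331.2)(18.0)cos(42°) = 4430 J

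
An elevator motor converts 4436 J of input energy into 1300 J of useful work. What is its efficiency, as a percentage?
η = W_out/W_in = 1300/4436 = 29.31%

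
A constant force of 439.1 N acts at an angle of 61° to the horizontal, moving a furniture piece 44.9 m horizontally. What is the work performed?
W = F·d·cosθ = (439.1)(44.9)cos(61°) = 9558 J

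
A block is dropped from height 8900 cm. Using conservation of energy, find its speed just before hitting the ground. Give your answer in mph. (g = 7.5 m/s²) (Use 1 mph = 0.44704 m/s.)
Convert to SI: h = 89.0 m
mgh = ½mv² ⇒ v = √(2gh) = √(2·7.5·89.0) = 36.5377 m/s = 81.73 mph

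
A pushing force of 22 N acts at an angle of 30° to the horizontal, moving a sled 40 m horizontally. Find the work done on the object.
W = F·d·cosθ = (22)(40)cos(30°) = 762.1 J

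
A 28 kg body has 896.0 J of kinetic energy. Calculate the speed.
v = √(2·KE/m) = √(2·896.0/28) = 8.0 m/s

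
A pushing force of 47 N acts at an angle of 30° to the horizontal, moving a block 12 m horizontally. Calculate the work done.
W = F·d·cosθ = (47)(12)cos(30°) = 488.4 J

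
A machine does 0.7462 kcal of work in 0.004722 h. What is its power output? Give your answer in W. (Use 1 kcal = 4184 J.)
Convert to SI: W = 3122.1 J, t = 16.9992 s
P = W/t = 3122.1/16.9992 = 183.7 W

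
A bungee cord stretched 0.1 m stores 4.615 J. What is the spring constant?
k = 2·PE/x² = 2·4.615/(0.1)² = 923.0 N/m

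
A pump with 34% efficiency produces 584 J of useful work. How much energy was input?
W_in = W_out/η = 584/0.34 = 1718 J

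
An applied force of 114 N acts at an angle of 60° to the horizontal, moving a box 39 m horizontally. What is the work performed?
W = F·d·cosθ = (114)(39)cos(60°) = 2223 J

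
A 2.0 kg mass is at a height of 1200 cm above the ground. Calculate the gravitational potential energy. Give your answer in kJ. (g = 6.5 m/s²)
Convert to SI: m = 2.0 kg, h = 12.0 m
PE = mgh = (2.0)(6.5)(12.0) = 156.0 J = 0.156 kJ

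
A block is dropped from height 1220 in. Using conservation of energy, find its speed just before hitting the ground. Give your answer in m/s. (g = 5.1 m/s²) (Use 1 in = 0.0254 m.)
Convert to SI: h = 30.988 m
mgh = ½mv² ⇒ v = √(2gh) = √(2·5.1·30.988) = 17.78 m/s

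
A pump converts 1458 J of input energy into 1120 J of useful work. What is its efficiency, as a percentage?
η = W_out/W_in = 1120/1458 = 76.82%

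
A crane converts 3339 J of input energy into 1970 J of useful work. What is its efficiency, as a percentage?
η = W_out/W_in = 1970/3339 = 59.0%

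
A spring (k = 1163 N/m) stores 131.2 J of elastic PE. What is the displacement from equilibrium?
x = √(2·PE/k) = √(2·131.2/1163) = 0.475 m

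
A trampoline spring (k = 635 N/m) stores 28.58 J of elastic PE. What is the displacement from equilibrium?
x = √(2·PE/k) = √(2·28.58/635) = 0.3 m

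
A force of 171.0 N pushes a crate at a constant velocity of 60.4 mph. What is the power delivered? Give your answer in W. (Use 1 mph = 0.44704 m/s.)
Convert to SI: F = 171.0 N, v = 27.0012 m/s
P = Fv = (171.0)(27.0012) = 4617 W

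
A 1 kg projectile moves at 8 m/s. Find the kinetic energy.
KE = ½mv² = ½(1)(8)² = 32.0 J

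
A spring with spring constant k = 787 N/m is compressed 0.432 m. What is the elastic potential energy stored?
PE = ½kx² = ½(787)(0.432)² = 73.44 J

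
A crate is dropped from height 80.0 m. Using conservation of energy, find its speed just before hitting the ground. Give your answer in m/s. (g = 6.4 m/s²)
mgh = ½mv² ⇒ v = √(2gh) = √(2·6.4·80.0) = 32.0 m/s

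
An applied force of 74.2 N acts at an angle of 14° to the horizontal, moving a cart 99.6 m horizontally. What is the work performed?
W = F·d·cosθ = (74.2)(99.6)cos(14°) = 7171 J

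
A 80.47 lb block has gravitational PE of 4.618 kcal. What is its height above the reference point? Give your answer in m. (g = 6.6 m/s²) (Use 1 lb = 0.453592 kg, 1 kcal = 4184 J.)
Convert to SI: m = 36.5005 kg, PE = 19321.7 J
h = PE/(mg) = 19321.7/(36.5005·6.6) = 80.21 m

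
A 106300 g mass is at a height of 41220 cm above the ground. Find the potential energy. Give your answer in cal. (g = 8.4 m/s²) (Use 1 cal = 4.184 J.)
Convert to SI: m = 106.3 kg, h = 412.2 m
PE = mgh = (106.3)(8.4)(412.2) = 368062 J = 87970 cal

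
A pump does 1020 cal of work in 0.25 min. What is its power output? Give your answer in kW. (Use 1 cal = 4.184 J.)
Convert to SI: W = 4267.68 J, t = 15.0 s
P = W/t = 4267.68/15.0 = 284.512 W = 0.2845 kW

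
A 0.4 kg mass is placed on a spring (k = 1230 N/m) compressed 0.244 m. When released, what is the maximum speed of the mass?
½kx² = ½mv² ⇒ v = x√(k/m) = (0.244)√(1230/0.4) = 13.53 m/s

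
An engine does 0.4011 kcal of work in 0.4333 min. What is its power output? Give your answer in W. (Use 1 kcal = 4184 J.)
Convert to SI: W = 1678.2 J, t = 25.998 s
P = W/t = 1678.2/25.998 = 64.55 W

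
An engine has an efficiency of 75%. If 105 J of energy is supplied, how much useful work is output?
W_out = η·W_in = 0.75·105 = 78.75 J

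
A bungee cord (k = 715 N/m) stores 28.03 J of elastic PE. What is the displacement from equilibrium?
x = √(2·PE/k) = √(2·28.03/715) = 0.28 m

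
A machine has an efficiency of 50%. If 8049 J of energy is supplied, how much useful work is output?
W_out = η·W_in = 0.5·8049 = 4024.5 J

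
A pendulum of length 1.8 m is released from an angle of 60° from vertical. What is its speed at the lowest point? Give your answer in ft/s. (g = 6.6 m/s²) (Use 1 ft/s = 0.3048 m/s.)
h = L(1 − cosθ) = 1.8(1 − cos60°) = 0.9 m
v = √(2gh) = √(2·6.6·0.9) = 3.44674 m/s = 11.31 ft/s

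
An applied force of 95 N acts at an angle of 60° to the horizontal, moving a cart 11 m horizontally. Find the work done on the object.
W = F·d·cosθ = (95)(11)cos(60°) = 522.5 J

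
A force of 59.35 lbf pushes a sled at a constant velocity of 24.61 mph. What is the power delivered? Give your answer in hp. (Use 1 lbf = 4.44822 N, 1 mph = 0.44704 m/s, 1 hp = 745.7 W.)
Convert to SI: F = 264.002 N, v = 11.0017 m/s
P = Fv = (264.002)(11.0017) = 2904.46 W = 3.895 hp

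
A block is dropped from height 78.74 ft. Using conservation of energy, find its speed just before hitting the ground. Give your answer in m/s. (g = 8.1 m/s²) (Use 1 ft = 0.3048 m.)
Convert to SI: h = 24.0 m
mgh = ½mv² ⇒ v = √(2gh) = √(2·8.1·24.0) = 19.72 m/s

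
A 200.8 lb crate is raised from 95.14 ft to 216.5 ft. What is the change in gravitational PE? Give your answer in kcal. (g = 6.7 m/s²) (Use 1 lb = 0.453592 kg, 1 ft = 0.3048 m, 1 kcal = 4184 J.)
Convert to SI: m = 91.0813 kg, Δh = 36.9905 m
ΔPE = mgΔh = (91.0813)(6.7)(36.9905) = 22573.3 J = 5.395 kcal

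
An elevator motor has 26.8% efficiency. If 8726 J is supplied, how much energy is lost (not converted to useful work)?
W_lost = W_in(1 − η) = 8726·(1 − 0.268) = 6387 J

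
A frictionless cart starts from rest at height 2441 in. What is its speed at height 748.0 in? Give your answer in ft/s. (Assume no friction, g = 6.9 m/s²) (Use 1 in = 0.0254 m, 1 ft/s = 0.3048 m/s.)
Convert to SI: h₁−h₂ = 43.0022 m
mgh₁ = mgh₂ + ½mv² ⇒ v = √(2g(h₁−h₂)) = √(2·6.9·43.0022) = 24.3604 m/s = 79.92 ft/s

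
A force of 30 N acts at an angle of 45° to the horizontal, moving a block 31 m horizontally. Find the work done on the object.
W = F·d·cosθ = (30)(31)cos(45°) = 657.6 J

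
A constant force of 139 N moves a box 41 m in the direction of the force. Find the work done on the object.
W = F·d = (139)(41) = 5699 J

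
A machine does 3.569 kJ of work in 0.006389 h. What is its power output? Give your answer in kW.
Convert to SI: W = 3569.0 J, t = 23.0004 s
P = W/t = 3569.0/23.0004 = 155.171 W = 0.1552 kW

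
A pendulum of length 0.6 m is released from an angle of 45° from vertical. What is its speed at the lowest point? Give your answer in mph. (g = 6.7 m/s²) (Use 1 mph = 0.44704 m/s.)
h = L(1 − cosθ) = 0.6(1 − cos45°) = 0.175736 m
v = √(2gh) = √(2·6.7·0.175736) = 1.53456 m/s = 3.433 mph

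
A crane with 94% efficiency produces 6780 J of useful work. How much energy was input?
W_in = W_out/η = 6780/0.94 = 7213 J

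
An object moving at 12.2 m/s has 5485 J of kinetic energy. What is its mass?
m = 2·KE/v² = 2·5485/(12.2)² = 73.7 kg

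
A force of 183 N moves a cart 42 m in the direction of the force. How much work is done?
W = F·d = (183)(42) = 7686 J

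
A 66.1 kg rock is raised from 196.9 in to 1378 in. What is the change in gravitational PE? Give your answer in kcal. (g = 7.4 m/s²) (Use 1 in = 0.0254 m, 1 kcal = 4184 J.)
Convert to SI: m = 66.1 kg, Δh = 29.9999 m
ΔPE = mgΔh = (66.1)(7.4)(29.9999) = 14674.2 J = 3.507 kcal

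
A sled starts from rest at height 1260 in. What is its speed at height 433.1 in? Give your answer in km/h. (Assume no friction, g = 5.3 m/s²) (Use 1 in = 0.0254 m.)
Convert to SI: h₁−h₂ = 21.0033 m
mgh₁ = mgh₂ + ½mv² ⇒ v = √(2g(h₁−h₂)) = √(2·5.3·21.0033) = 14.9209 m/s = 53.72 km/h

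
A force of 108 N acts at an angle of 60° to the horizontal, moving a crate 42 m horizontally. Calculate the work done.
W = F·d·cosθ = (108)(42)cos(60°) = 2268 J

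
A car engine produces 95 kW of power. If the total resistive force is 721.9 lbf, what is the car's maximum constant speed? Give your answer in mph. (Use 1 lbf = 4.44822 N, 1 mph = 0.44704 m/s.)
Convert to SI: F = 3211.17 N
P = Fv ⇒ v = P/F = 95000 W/3211.17 N = 29.5842 m/s = 66.18 mph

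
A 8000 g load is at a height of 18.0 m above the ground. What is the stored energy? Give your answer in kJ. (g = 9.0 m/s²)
Convert to SI: m = 8.0 kg, h = 18.0 m
PE = mgh = (8.0)(9.0)(18.0) = 1296.0 J = 1.296 kJ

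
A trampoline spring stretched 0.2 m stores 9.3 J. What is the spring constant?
k = 2·PE/x² = 2·9.3/(0.2)² = 465.0 N/m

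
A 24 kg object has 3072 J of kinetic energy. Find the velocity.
v = √(2·KE/m) = √(2·3072/24) = 16.0 m/s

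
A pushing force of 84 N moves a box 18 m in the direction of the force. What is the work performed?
W = F·d = (84)(18) = 1512 J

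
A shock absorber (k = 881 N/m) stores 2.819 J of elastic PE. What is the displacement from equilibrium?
x = √(2·PE/k) = √(2·2.819/881) = 0.08 m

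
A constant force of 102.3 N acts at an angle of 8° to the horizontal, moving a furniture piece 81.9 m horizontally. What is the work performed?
W = F·d·cosθ = (102.3)(81.9)cos(8°) = 8297 J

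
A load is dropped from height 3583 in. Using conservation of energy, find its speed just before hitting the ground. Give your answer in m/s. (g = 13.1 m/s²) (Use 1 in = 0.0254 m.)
Convert to SI: h = 91.0082 m
mgh = ½mv² ⇒ v = √(2gh) = √(2·13.1·91.0082) = 48.83 m/s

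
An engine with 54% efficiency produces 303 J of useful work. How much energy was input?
W_in = W_out/η = 303/0.54 = 561.1 J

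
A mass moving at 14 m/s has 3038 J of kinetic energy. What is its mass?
m = 2·KE/v² = 2·3038/(14)² = 31.0 kg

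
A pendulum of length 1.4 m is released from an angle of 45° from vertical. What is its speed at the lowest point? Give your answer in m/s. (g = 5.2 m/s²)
h = L(1 − cosθ) = 1.4(1 − cos45°) = 0.410051 m
v = √(2gh) = √(2·5.2·0.410051) = 2.065 m/s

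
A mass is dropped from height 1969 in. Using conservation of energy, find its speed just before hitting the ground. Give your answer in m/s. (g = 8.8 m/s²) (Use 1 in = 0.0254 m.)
Convert to SI: h = 50.0126 m
mgh = ½mv² ⇒ v = √(2gh) = √(2·8.8·50.0126) = 29.67 m/s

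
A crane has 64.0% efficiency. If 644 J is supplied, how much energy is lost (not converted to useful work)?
W_lost = W_in(1 − η) = 644·(1 − 0.64) = 231.8 J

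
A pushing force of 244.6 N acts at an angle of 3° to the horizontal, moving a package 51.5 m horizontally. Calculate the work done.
W = F·d·cosθ = (244.6)(51.5)cos(3°) = 12580 J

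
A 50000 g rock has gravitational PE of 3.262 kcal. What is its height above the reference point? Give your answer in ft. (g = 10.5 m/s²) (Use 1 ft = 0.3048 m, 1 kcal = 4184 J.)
Convert to SI: m = 50.0 kg, PE = 13648.2 J
h = PE/(mg) = 13648.2/(50.0·10.5) = 25.9966 m = 85.29 ft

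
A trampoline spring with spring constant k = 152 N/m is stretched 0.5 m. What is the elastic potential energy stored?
PE = ½kx² = ½(152)(0.5)² = 19.0 J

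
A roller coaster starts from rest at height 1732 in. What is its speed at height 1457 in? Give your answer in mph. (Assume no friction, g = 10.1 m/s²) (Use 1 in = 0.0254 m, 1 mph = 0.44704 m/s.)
Convert to SI: h₁−h₂ = 6.985 m
mgh₁ = mgh₂ + ½mv² ⇒ v = √(2g(h₁−h₂)) = √(2·10.1·6.985) = 11.8784 m/s = 26.57 mph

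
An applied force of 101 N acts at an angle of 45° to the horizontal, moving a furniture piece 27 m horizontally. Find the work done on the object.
W = F·d·cosθ = (101)(27)cos(45°) = 1928 J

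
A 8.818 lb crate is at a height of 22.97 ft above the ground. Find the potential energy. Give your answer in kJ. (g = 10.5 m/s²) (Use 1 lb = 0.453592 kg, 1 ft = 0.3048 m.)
Convert to SI: m = 3.99977 kg, h = 7.00126 m
PE = mgh = (3.99977)(10.5)(7.00126) = 294.036 J = 0.294 kJ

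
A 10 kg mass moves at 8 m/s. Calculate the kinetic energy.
KE = ½mv² = ½(10)(8)² = 320.0 J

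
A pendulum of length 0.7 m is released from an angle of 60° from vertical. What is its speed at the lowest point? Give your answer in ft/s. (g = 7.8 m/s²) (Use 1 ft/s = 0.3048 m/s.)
h = L(1 − cosθ) = 0.7(1 − cos60°) = 0.35 m
v = √(2gh) = √(2·7.8·0.35) = 2.33666 m/s = 7.666 ft/s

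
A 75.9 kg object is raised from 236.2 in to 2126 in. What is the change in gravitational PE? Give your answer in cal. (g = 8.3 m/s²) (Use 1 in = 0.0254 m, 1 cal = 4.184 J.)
Convert to SI: m = 75.9 kg, Δh = 48.0009 m
ΔPE = mgΔh = (75.9)(8.3)(48.0009) = 30239.1 J = 7227 cal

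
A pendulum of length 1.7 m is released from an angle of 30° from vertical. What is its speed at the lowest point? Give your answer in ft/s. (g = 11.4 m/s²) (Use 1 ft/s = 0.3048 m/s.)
h = L(1 − cosθ) = 1.7(1 − cos30°) = 0.227757 m
v = √(2gh) = √(2·11.4·0.227757) = 2.27878 m/s = 7.476 ft/s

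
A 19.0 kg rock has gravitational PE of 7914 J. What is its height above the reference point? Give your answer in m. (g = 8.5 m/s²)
h = PE/(mg) = 7914.0/(19.0·8.5) = 49.0 m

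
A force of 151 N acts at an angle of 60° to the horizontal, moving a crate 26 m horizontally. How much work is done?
W = F·d·cosθ = (151)(26)cos(60°) = 1963 J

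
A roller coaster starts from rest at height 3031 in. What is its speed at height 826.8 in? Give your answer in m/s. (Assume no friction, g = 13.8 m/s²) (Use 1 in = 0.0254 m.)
Convert to SI: h₁−h₂ = 55.9867 m
mgh₁ = mgh₂ + ½mv² ⇒ v = √(2g(h₁−h₂)) = √(2·13.8·55.9867) = 39.31 m/s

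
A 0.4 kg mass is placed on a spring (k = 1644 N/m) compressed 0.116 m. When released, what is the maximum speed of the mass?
½kx² = ½mv² ⇒ v = x√(k/m) = (0.116)√(1644/0.4) = 7.437 m/s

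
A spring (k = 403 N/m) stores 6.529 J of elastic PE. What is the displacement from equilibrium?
x = √(2·PE/k) = √(2·6.529/403) = 0.18 m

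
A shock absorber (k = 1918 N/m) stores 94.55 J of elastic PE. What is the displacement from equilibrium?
x = √(2·PE/k) = √(2·94.55/1918) = 0.314 m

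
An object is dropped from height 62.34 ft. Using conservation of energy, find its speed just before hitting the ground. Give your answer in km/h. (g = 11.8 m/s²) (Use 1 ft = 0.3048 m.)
Convert to SI: h = 19.0012 m
mgh = ½mv² ⇒ v = √(2gh) = √(2·11.8·19.0012) = 21.1761 m/s = 76.23 km/h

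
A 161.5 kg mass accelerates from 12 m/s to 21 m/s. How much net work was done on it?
W = ΔKE = ½m(v₂² − v₁²) = ½(161.5)(21² − 12²) = 23982.75 J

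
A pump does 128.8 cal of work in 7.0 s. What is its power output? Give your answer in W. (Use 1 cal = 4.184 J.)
Convert to SI: W = 538.899 J, t = 7.0 s
P = W/t = 538.899/7.0 = 76.99 W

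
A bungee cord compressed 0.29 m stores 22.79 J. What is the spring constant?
k = 2·PE/x² = 2·22.79/(0.29)² = 542.0 N/m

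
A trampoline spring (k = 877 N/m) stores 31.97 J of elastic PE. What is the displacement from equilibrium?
x = √(2·PE/k) = √(2·31.97/877) = 0.27 m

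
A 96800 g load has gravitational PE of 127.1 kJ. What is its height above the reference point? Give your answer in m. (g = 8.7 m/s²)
Convert to SI: m = 96.8 kg, PE = 127100 J
h = PE/(mg) = 127100/(96.8·8.7) = 150.9 m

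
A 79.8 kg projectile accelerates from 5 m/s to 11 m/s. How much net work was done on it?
W = ΔKE = ½m(v₂² − v₁²) = ½(79.8)(11² − 5²) = 3830.4 J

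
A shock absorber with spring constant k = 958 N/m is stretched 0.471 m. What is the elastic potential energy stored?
PE = ½kx² = ½(958)(0.471)² = 106.3 J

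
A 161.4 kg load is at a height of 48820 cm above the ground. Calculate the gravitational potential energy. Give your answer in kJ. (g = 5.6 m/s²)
Convert to SI: m = 161.4 kg, h = 488.2 m
PE = mgh = (161.4)(5.6)(488.2) = 441255 J = 441.3 kJ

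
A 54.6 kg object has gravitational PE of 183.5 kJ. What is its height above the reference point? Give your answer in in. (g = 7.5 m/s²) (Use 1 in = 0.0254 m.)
Convert to SI: m = 54.6 kg, PE = 183500 J
h = PE/(mg) = 183500/(54.6·7.5) = 448.107 m = 17640 in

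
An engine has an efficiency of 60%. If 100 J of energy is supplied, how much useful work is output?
W_out = η·W_in = 0.6·100 = 60.0 J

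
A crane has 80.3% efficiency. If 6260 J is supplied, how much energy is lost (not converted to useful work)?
W_lost = W_in(1 − η) = 6260·(1 − 0.803) = 1233 J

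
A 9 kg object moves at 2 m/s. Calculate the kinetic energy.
KE = ½mv² = ½(9)(2)² = 18.0 J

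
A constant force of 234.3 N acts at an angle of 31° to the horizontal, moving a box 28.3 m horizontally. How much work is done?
W = F·d·cosθ = (234.3)(28.3)cos(31°) = 5684 J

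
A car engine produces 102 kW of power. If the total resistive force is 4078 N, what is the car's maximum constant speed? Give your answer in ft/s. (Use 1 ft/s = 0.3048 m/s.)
P = Fv ⇒ v = P/F = 102000 W/4078.0 N = 25.0123 m/s = 82.06 ft/s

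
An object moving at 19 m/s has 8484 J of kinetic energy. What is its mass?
m = 2·KE/v² = 2·8484/(19)² = 47.0 kg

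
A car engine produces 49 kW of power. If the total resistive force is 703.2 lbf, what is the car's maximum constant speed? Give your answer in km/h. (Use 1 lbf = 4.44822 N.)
Convert to SI: F = 3127.99 N
P = Fv ⇒ v = P/F = 49000 W/3127.99 N = 15.665 m/s = 56.39 km/h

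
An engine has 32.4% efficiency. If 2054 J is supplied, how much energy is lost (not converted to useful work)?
W_lost = W_in(1 − η) = 2054·(1 − 0.324) = 1389 J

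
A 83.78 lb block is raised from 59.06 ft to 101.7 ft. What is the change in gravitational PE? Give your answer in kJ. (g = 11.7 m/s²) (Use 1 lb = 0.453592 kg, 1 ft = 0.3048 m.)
Convert to SI: m = 38.0019 kg, Δh = 12.9967 m
ΔPE = mgΔh = (38.0019)(11.7)(12.9967) = 5778.62 J = 5.779 kJ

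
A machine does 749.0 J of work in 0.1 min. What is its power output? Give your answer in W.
Convert to SI: W = 749.0 J, t = 6.0 s
P = W/t = 749.0/6.0 = 124.8 W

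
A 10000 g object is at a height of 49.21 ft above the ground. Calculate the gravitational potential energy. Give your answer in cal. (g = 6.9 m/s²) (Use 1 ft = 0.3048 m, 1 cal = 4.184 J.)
Convert to SI: m = 10.0 kg, h = 14.9992 m
PE = mgh = (10.0)(6.9)(14.9992) = 1034.95 J = 247.4 cal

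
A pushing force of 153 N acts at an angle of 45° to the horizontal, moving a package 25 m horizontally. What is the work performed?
W = F·d·cosθ = (153)(25)cos(45°) = 2705 J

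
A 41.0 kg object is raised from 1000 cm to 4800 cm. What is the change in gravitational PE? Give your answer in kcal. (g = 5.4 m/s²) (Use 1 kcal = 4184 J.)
Convert to SI: m = 41.0 kg, Δh = 38.0 m
ΔPE = mgΔh = (41.0)(5.4)(38.0) = 8413.2 J = 2.011 kcal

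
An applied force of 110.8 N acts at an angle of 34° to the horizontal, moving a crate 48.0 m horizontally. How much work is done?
W = F·d·cosθ = (110.8)(48.0)cos(34°) = 4409 J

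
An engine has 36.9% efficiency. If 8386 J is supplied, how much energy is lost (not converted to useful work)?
W_lost = W_in(1 − η) = 8386·(1 − 0.369) = 5292 J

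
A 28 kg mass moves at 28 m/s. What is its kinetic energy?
KE = ½mv² = ½(28)(28)² = 10976.0 J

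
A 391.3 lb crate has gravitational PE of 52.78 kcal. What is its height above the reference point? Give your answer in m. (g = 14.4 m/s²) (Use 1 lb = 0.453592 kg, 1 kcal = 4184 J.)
Convert to SI: m = 177.491 kg, PE = 220832 J
h = PE/(mg) = 220832/(177.491·14.4) = 86.4 m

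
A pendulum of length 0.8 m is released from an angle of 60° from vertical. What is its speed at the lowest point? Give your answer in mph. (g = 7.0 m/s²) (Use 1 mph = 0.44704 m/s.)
h = L(1 − cosθ) = 0.8(1 − cos60°) = 0.4 m
v = √(2gh) = √(2·7.0·0.4) = 2.36643 m/s = 5.294 mph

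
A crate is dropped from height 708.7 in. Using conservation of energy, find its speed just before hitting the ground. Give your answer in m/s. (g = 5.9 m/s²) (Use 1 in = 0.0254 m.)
Convert to SI: h = 18.001 m
mgh = ½mv² ⇒ v = √(2gh) = √(2·5.9·18.001) = 14.57 m/s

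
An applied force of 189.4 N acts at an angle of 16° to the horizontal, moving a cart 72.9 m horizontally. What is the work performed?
W = F·d·cosθ = (189.4)(72.9)cos(16°) = 13270 J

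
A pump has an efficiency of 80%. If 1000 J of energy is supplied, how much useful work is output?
W_out = η·W_in = 0.8·1000 = 800.0 J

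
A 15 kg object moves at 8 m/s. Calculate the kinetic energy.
KE = ½mv² = ½(15)(8)² = 480.0 J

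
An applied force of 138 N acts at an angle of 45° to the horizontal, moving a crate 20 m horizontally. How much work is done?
W = F·d·cosθ = (138)(20)cos(45°) = 1952 J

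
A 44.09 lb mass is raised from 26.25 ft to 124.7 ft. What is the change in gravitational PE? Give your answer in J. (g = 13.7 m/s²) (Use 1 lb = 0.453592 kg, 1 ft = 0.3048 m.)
Convert to SI: m = 19.9989 kg, Δh = 30.0076 m
ΔPE = mgΔh = (19.9989)(13.7)(30.0076) = 8222 J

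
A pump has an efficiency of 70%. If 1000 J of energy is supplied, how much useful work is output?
W_out = η·W_in = 0.7·1000 = 700.0 J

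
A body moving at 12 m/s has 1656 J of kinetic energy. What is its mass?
m = 2·KE/v² = 2·1656/(12)² = 23.0 kg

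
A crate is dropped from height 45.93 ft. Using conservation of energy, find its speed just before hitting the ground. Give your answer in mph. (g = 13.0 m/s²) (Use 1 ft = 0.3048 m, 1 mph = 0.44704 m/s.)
Convert to SI: h = 13.9995 m
mgh = ½mv² ⇒ v = √(2gh) = √(2·13.0·13.9995) = 19.0784 m/s = 42.68 mph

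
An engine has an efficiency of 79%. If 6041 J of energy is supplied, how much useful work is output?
W_out = η·W_in = 0.79·6041 = 4772.39 J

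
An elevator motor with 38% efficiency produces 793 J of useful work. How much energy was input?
W_in = W_out/η = 793/0.38 = 2087 J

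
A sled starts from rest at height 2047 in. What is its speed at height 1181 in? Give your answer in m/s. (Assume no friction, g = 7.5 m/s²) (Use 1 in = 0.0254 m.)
Convert to SI: h₁−h₂ = 21.9964 m
mgh₁ = mgh₂ + ½mv² ⇒ v = √(2g(h₁−h₂)) = √(2·7.5·21.9964) = 18.16 m/s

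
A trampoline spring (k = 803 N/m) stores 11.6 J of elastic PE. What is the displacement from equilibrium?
x = √(2·PE/k) = √(2·11.6/803) = 0.17 m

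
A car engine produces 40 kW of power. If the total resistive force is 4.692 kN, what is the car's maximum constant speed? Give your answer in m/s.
Convert to SI: F = 4692.0 N
P = Fv ⇒ v = P/F = 40000 W/4692.0 N = 8.525 m/s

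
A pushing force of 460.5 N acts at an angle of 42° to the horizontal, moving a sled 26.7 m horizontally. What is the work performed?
W = F·d·cosθ = (460.5)(26.7)cos(42°) = 9137 J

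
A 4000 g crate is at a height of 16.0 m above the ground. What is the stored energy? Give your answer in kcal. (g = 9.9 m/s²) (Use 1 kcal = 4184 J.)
Convert to SI: m = 4.0 kg, h = 16.0 m
PE = mgh = (4.0)(9.9)(16.0) = 633.6 J = 0.1514 kcal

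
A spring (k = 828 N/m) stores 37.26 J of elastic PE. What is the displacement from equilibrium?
x = √(2·PE/k) = √(2·37.26/828) = 0.3 m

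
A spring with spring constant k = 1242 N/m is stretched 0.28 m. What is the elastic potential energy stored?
PE = ½kx² = ½(1242)(0.28)² = 48.69 J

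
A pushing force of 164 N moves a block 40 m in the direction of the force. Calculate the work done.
W = F·d = (164)(40) = 6560 J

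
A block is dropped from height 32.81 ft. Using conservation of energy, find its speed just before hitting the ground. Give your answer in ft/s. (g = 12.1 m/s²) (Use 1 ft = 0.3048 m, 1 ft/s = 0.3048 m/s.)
Convert to SI: h = 10.0005 m
mgh = ½mv² ⇒ v = √(2gh) = √(2·12.1·10.0005) = 15.5567 m/s = 51.04 ft/s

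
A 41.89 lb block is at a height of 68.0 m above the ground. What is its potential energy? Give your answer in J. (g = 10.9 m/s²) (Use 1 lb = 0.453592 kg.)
Convert to SI: m = 19.001 kg, h = 68.0 m
PE = mgh = (19.001)(10.9)(68.0) = 14080 J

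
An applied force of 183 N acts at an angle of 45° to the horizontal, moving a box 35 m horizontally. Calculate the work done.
W = F·d·cosθ = (183)(35)cos(45°) = 4529 J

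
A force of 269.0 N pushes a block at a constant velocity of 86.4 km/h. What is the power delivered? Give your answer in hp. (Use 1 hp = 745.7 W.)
Convert to SI: F = 269.0 N, v = 24.0 m/s
P = Fv = (269.0)(24.0) = 6456.0 W = 8.658 hp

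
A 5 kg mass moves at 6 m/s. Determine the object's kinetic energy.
KE = ½mv² = ½(5)(6)² = 90.0 J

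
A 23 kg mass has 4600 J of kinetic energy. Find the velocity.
v = √(2·KE/m) = √(2·4600/23) = 20.0 m/s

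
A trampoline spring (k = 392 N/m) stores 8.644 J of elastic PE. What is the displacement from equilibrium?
x = √(2·PE/k) = √(2·8.644/392) = 0.21 m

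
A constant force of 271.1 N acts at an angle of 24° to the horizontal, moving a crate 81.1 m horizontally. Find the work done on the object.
W = F·d·cosθ = (271.1)(81.1)cos(24°) = 20090 J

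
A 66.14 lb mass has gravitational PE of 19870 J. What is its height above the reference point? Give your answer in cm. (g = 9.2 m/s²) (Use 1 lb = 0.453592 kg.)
Convert to SI: m = 30.0006 kg, PE = 19870.0 J
h = PE/(mg) = 19870.0/(30.0006·9.2) = 71.9914 m = 7199 cm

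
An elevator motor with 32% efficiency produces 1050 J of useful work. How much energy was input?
W_in = W_out/η = 1050/0.32 = 3281 J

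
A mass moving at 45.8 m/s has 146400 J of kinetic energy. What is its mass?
m = 2·KE/v² = 2·146400/(45.8)² = 139.6 kg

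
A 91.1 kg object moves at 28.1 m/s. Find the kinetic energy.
KE = ½mv² = ½(91.1)(28.1)² = 35970 J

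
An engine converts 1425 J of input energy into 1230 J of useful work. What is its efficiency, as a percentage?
η = W_out/W_in = 1230/1425 = 86.32%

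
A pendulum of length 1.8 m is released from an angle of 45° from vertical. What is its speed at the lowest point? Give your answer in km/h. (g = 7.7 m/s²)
h = L(1 − cosθ) = 1.8(1 − cos45°) = 0.527208 m
v = √(2gh) = √(2·7.7·0.527208) = 2.84939 m/s = 10.26 km/h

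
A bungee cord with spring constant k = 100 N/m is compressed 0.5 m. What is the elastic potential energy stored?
PE = ½kx² = ½(100)(0.5)² = 12.5 J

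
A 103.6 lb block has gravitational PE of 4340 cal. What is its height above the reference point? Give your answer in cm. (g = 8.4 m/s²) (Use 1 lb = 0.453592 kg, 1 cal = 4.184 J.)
Convert to SI: m = 46.9921 kg, PE = 18158.6 J
h = PE/(mg) = 18158.6/(46.9921·8.4) = 46.002 m = 4600 cm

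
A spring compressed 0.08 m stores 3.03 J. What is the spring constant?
k = 2·PE/x² = 2·3.03/(0.08)² = 946.9 N/m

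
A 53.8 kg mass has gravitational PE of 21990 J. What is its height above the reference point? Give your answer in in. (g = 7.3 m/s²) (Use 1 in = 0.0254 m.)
h = PE/(mg) = 21990.0/(53.8·7.3) = 55.9912 m = 2204 in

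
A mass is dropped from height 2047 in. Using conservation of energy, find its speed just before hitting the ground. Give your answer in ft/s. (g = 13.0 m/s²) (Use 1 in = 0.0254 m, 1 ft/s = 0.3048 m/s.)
Convert to SI: h = 51.9938 m
mgh = ½mv² ⇒ v = √(2gh) = √(2·13.0·51.9938) = 36.7674 m/s = 120.6 ft/s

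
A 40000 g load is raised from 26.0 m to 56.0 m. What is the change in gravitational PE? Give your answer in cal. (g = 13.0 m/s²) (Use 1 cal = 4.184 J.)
Convert to SI: m = 40.0 kg, Δh = 30.0 m
ΔPE = mgΔh = (40.0)(13.0)(30.0) = 15600.0 J = 3728 cal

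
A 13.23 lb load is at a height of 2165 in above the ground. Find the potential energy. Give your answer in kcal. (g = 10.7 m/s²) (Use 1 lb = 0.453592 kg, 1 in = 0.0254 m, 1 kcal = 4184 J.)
Convert to SI: m = 6.00102 kg, h = 54.991 m
PE = mgh = (6.00102)(10.7)(54.991) = 3531.02 J = 0.8439 kcal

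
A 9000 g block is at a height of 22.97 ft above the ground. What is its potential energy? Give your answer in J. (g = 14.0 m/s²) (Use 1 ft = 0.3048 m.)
Convert to SI: m = 9.0 kg, h = 7.00126 m
PE = mgh = (9.0)(14.0)(7.00126) = 882.2 J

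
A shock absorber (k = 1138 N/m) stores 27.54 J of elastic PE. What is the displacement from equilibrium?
x = √(2·PE/k) = √(2·27.54/1138) = 0.22 m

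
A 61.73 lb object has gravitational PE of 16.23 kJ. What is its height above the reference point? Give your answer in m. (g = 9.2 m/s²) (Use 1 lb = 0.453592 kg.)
Convert to SI: m = 28.0002 kg, PE = 16230.0 J
h = PE/(mg) = 16230.0/(28.0002·9.2) = 63.0 m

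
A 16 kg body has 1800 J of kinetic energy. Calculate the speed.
v = √(2·KE/m) = √(2·1800/16) = 15.0 m/s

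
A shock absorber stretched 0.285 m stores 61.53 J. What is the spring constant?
k = 2·PE/x² = 2·61.53/(0.285)² = 1515 N/m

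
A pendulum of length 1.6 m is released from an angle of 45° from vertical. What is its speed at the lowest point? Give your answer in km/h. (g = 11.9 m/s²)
h = L(1 − cosθ) = 1.6(1 − cos45°) = 0.468629 m
v = √(2gh) = √(2·11.9·0.468629) = 3.33967 m/s = 12.02 km/h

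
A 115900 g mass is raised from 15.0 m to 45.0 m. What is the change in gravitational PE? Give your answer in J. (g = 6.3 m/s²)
Convert to SI: m = 115.9 kg, Δh = 30.0 m
ΔPE = mgΔh = (115.9)(6.3)(30.0) = 21910 J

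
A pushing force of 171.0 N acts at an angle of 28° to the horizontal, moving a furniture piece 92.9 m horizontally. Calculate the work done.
W = F·d·cosθ = (171.0)(92.9)cos(28°) = 14030 J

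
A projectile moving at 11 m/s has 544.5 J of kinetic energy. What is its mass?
m = 2·KE/v² = 2·544.5/(11)² = 9.0 kg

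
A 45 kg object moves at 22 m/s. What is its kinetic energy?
KE = ½mv² = ½(45)(22)² = 10890.0 J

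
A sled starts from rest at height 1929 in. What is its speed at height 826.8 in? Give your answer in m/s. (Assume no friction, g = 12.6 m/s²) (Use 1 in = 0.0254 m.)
Convert to SI: h₁−h₂ = 27.9959 m
mgh₁ = mgh₂ + ½mv² ⇒ v = √(2g(h₁−h₂)) = √(2·12.6·27.9959) = 26.56 m/s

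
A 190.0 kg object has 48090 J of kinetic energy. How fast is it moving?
v = √(2·KE/m) = √(2·48090/190.0) = 22.5 m/s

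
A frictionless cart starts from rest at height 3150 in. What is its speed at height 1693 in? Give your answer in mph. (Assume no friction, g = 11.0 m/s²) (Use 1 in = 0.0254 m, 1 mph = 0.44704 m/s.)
Convert to SI: h₁−h₂ = 37.0078 m
mgh₁ = mgh₂ + ½mv² ⇒ v = √(2g(h₁−h₂)) = √(2·11.0·37.0078) = 28.5337 m/s = 63.83 mph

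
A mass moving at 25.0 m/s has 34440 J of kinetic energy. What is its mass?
m = 2·KE/v² = 2·34440/(25.0)² = 110.2 kg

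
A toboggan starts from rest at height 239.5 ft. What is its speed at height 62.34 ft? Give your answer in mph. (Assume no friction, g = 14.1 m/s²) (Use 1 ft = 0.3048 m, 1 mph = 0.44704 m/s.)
Convert to SI: h₁−h₂ = 53.9984 m
mgh₁ = mgh₂ + ½mv² ⇒ v = √(2g(h₁−h₂)) = √(2·14.1·53.9984) = 39.0225 m/s = 87.29 mph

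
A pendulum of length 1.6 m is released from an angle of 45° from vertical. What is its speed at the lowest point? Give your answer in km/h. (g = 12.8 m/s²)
h = L(1 − cosθ) = 1.6(1 − cos45°) = 0.468629 m
v = √(2gh) = √(2·12.8·0.468629) = 3.46366 m/s = 12.47 km/h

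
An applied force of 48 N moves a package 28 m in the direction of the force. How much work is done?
W = F·d = (48)(28) = 1344 J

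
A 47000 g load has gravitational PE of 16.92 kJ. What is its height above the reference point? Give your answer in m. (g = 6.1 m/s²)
Convert to SI: m = 47.0 kg, PE = 16920.0 J
h = PE/(mg) = 16920.0/(47.0·6.1) = 59.02 m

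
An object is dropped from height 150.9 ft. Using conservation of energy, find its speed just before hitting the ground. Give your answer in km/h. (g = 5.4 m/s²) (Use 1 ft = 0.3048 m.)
Convert to SI: h = 45.9943 m
mgh = ½mv² ⇒ v = √(2gh) = √(2·5.4·45.9943) = 22.2876 m/s = 80.24 km/h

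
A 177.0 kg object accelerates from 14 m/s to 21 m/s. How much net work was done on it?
W = ΔKE = ½m(v₂² − v₁²) = ½(177.0)(21² − 14²) = 21682.5 J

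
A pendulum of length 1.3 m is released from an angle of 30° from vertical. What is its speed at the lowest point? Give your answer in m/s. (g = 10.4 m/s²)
h = L(1 − cosθ) = 1.3(1 − cos30°) = 0.174167 m
v = √(2gh) = √(2·10.4·0.174167) = 1.903 m/s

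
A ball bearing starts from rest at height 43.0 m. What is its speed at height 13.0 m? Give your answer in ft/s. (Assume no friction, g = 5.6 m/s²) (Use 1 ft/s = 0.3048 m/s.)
mgh₁ = mgh₂ + ½mv² ⇒ v = √(2g(h₁−h₂)) = √(2·5.6·30.0) = 18.3303 m/s = 60.14 ft/s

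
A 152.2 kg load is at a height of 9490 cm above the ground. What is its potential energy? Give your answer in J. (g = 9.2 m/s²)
Convert to SI: m = 152.2 kg, h = 94.9 m
PE = mgh = (152.2)(9.2)(94.9) = 132900 J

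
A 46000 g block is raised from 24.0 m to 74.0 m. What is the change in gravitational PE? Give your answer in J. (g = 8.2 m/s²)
Convert to SI: m = 46.0 kg, Δh = 50.0 m
ΔPE = mgΔh = (46.0)(8.2)(50.0) = 18860 J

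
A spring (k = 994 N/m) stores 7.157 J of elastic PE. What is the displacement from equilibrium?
x = √(2·PE/k) = √(2·7.157/994) = 0.12 m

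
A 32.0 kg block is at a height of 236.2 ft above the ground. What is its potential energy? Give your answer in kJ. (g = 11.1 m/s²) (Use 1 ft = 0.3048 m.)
Convert to SI: m = 32.0 kg, h = 71.9938 m
PE = mgh = (32.0)(11.1)(71.9938) = 25572.2 J = 25.57 kJ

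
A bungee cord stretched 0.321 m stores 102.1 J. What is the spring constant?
k = 2·PE/x² = 2·102.1/(0.321)² = 1982 N/m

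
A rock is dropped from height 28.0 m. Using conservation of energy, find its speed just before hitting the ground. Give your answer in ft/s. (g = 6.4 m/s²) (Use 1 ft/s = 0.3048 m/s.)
mgh = ½mv² ⇒ v = √(2gh) = √(2·6.4·28.0) = 18.9315 m/s = 62.11 ft/s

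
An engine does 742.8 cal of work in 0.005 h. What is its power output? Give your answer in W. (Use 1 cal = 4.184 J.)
Convert to SI: W = 3107.88 J, t = 18.0 s
P = W/t = 3107.88/18.0 = 172.7 W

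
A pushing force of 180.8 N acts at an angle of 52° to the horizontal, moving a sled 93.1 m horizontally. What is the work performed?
W = F·d·cosθ = (180.8)(93.1)cos(52°) = 10360 J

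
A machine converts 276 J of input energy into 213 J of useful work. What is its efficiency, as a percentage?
η = W_out/W_in = 213/276 = 77.17%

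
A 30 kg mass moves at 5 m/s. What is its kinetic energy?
KE = ½mv² = ½(30)(5)² = 375.0 J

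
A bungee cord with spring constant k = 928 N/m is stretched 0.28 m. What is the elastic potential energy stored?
PE = ½kx² = ½(928)(0.28)² = 36.38 J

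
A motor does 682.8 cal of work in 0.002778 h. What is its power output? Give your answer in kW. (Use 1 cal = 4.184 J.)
Convert to SI: W = 2856.84 J, t = 10.0008 s
P = W/t = 2856.84/10.0008 = 285.661 W = 0.2857 kW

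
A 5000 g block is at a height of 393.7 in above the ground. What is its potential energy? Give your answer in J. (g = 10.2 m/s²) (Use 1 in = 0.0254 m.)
Convert to SI: m = 5.0 kg, h = 9.99998 m
PE = mgh = (5.0)(10.2)(9.99998) = 510.0 J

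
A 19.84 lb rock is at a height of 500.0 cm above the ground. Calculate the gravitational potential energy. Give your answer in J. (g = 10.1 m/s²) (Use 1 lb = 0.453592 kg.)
Convert to SI: m = 8.99927 kg, h = 5.0 m
PE = mgh = (8.99927)(10.1)(5.0) = 454.5 J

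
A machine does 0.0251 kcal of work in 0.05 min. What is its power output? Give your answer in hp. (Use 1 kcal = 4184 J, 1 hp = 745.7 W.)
Convert to SI: W = 105.018 J, t = 3.0 s
P = W/t = 105.018/3.0 = 35.0061 W = 0.04694 hp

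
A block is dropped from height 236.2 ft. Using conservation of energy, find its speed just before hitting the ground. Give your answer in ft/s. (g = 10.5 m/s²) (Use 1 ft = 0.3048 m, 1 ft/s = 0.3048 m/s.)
Convert to SI: h = 71.9938 m
mgh = ½mv² ⇒ v = √(2gh) = √(2·10.5·71.9938) = 38.8828 m/s = 127.6 ft/s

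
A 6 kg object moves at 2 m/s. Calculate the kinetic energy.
KE = ½mv² = ½(6)(2)² = 12.0 J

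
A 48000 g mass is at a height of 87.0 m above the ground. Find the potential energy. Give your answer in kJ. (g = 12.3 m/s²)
Convert to SI: m = 48.0 kg, h = 87.0 m
PE = mgh = (48.0)(12.3)(87.0) = 51364.8 J = 51.36 kJ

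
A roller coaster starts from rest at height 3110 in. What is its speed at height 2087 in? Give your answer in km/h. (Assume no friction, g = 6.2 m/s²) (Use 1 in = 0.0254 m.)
Convert to SI: h₁−h₂ = 25.9842 m
mgh₁ = mgh₂ + ½mv² ⇒ v = √(2g(h₁−h₂)) = √(2·6.2·25.9842) = 17.95 m/s = 64.62 km/h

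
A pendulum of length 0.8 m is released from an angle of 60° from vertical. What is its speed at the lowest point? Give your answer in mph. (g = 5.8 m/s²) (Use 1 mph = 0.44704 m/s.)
h = L(1 − cosθ) = 0.8(1 − cos60°) = 0.4 m
v = √(2gh) = √(2·5.8·0.4) = 2.15407 m/s = 4.819 mph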